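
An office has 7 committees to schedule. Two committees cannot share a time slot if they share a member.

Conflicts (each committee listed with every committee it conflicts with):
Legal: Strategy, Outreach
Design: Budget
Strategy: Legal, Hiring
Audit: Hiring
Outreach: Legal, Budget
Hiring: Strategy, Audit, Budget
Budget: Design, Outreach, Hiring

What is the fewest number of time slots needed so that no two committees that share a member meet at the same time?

The cycle Budget-Hiring-Strategy-Legal-Outreach-Budget has odd length 5, so it cannot be 2-colored; at least 3 time slots are needed.
A valid assignment using 3 time slots: Legal=1, Design=1, Strategy=2, Audit=2, Outreach=3, Hiring=1, Budget=2. Every pair that conflicts lands in different time slots.

3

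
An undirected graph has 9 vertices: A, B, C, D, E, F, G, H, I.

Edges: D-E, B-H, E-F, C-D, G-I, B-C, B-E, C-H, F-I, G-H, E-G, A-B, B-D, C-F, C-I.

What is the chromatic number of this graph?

3

B, D, E are mutually adjacent, so at least 3 colors are needed.
3 colors suffice: color red → {A, C, E}; color blue → {B, F, G}; color green → {D, H, I}. Each edge has distinct colors on its endpoints.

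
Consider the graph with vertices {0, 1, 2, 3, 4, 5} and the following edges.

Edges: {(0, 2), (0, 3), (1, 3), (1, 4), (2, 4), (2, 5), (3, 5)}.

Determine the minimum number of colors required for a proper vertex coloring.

The cycle 1-3-0-2-4-1 has odd length 5, so it cannot be 2-colored; at least 3 colors are needed.
3 colors suffice: color a → {2, 3}; color b → {0, 1, 5}; color c → {4}. Every edge joins two different colors.

3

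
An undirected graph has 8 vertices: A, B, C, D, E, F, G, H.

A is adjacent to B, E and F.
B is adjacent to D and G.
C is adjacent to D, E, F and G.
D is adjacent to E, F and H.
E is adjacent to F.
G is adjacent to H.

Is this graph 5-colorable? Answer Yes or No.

The chromatic number is 4. C, D, E, F form a clique, so at least 4 colors are needed.
One proper 4-coloring: A=1, B=2, C=4, D=1, E=2, F=3, G=1, H=2.
Since 5 ≥ 4, a proper 5-coloring certainly exists.

Yes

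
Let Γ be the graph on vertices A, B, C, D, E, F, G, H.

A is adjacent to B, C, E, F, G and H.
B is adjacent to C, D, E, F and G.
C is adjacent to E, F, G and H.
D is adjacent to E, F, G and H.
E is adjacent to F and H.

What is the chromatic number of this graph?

5

A, B, C, E, F are pairwise adjacent (a clique of size 5), so at least 5 colors are needed.
5 colors suffice: color 1 → {E, G}; color 2 → {C, D}; color 3 → {B, H}; color 4 → {A}; color 5 → {F}. No two adjacent vertices share a color.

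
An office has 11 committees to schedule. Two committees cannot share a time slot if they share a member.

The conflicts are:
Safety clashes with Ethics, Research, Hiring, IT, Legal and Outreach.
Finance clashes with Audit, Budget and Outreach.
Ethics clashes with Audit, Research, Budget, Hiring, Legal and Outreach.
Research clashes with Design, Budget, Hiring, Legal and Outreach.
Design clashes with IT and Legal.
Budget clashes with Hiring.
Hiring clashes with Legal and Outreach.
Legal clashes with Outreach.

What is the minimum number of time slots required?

Safety, Ethics, Research, Hiring, Legal, Outreach are mutually in conflict, so at least 6 time slots are needed.
6 time slots suffice: time slot 1 → {Finance, Ethics, Design}; time slot 2 → {Audit, Research, IT}; time slot 3 → {Budget, Legal}; time slot 4 → {Outreach}; time slot 5 → {Safety}; time slot 6 → {Hiring}. Every pair that conflicts lands in different time slots.

6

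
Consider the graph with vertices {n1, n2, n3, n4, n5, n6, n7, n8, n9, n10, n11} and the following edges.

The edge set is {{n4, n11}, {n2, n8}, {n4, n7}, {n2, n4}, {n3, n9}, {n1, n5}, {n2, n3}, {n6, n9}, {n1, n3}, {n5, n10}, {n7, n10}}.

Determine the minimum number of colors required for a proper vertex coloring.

3

The cycle n4-n7-n10-n5-n1-n3-n2-n4 has odd length 7, so it cannot be 2-colored; at least 3 colors are needed.
One proper 3-coloring: n1=2, n2=2, n3=1, n4=1, n5=1, n6=1, n7=2, n8=1, n9=2, n10=3, n11=2. No two adjacent vertices share a color.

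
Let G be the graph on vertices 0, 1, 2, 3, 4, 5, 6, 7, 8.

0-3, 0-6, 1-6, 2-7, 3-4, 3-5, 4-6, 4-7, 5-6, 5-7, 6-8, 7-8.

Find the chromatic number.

1 and 6 are adjacent, so at least 2 colors are needed.
A valid assignment using 2 colors: 0=blue, 1=blue, 2=blue, 3=red, 4=blue, 5=blue, 6=red, 7=red, 8=blue. Every edge joins two different colors.

2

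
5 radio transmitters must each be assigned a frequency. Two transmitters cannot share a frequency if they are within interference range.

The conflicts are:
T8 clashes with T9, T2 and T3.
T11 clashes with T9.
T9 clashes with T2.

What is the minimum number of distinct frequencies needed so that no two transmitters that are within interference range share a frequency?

3

T8, T9, T2 are mutually in conflict, so at least 3 frequencies are needed.
3 frequencies suffice: frequency 1 → {T9, T3}; frequency 2 → {T8, T11}; frequency 3 → {T2}. Every pair that conflicts lands in different frequencies.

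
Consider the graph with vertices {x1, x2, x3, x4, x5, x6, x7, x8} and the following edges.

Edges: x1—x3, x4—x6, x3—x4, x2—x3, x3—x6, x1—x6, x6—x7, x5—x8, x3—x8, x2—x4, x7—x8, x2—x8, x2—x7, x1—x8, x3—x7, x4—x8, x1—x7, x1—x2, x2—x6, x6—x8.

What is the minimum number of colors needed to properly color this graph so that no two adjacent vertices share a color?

6

x1, x2, x3, x6, x7, x8 are mutually adjacent (a clique of size 6), so at least 6 colors are needed.
A valid assignment using 6 colors: x1=5, x2=2, x3=4, x4=5, x5=2, x6=3, x7=6, x8=1. Every edge joins two different colors.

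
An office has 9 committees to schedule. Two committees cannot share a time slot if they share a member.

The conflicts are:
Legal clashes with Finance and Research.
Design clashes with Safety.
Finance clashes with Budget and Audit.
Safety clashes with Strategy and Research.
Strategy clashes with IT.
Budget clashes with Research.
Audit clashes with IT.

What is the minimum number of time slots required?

The cycle IT-Strategy-Safety-Research-Budget-Finance-Audit-IT has odd length 7, so it cannot be 2-colored; at least 3 time slots are needed.
Using 3 time slots: Legal=2, Design=1, Finance=1, Safety=2, Strategy=1, Budget=2, Audit=3, Research=1, IT=2. No two conflicting committees share a time slot.

3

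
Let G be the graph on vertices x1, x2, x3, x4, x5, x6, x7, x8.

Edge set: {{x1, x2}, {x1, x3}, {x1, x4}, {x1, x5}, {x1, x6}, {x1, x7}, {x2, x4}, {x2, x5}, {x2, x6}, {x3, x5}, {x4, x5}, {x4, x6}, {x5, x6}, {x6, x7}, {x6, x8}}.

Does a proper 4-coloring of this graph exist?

x1, x2, x4, x5, x6 are mutually adjacent (a clique of size 5), so at least 5 colors are needed.
So 4 colors are not enough.

No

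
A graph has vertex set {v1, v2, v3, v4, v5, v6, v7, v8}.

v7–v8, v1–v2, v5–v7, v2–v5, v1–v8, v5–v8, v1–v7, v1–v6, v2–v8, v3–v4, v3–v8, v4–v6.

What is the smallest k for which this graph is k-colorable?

v1, v2, v8 are pairwise adjacent, so at least 3 colors are needed.
One proper 3-coloring: v1=B, v2=G, v3=B, v4=G, v5=B, v6=R, v7=G, v8=R. Every edge joins two different colors.

3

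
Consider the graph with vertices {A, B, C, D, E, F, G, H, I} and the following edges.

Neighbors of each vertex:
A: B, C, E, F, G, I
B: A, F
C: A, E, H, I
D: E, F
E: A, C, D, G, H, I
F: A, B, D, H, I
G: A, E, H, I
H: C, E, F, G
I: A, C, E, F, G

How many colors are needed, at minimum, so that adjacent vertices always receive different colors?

A, E, G, I form a clique, so at least 4 colors are needed.
4 colors suffice: A=red, B=green, C=yellow, D=red, E=blue, F=blue, G=yellow, H=red, I=green. Each edge has distinct colors on its endpoints.

4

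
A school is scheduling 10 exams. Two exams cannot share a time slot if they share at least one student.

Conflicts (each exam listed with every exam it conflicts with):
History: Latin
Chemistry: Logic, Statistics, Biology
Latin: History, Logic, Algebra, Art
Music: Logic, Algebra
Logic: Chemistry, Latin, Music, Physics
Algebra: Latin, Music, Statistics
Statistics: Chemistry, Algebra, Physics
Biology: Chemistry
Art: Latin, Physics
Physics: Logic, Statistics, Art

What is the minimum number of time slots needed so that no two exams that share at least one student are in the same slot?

The cycle Statistics-Algebra-Latin-Art-Physics-Statistics has odd length 5, so it cannot be 2-colored; at least 3 time slots are needed.
3 time slots suffice: time slot 1 → {Chemistry, Latin, Music, Physics}; time slot 2 → {History, Logic, Algebra, Biology, Art}; time slot 3 → {Statistics}. No two conflicting exams share a time slot.

3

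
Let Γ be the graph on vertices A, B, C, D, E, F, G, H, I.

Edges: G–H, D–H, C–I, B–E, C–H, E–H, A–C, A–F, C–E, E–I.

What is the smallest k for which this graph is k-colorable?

C, E, H form a triangle, so at least 3 colors are needed.
3 colors suffice: color red → {A, B, H, I}; color blue → {C, D, F, G}; color green → {E}. Every edge joins two different colors.

3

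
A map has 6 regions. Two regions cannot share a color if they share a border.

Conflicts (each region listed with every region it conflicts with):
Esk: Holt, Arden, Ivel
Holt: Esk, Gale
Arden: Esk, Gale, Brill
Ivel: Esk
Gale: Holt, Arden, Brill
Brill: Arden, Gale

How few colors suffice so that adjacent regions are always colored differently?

Arden, Gale, Brill pairwise conflict, so at least 3 colors are needed.
3 colors suffice: Esk=1, Holt=2, Arden=2, Ivel=2, Gale=1, Brill=3. Each listed conflict is separated.

3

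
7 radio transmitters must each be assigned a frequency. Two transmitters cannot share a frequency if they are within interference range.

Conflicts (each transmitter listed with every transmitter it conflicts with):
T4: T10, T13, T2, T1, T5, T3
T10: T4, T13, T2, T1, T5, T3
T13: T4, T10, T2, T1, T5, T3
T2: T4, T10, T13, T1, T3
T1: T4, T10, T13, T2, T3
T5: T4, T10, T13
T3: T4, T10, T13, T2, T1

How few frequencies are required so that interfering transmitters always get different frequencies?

T4, T10, T13, T2, T1, T3 pairwise conflict, so at least 6 frequencies are needed.
6 frequencies suffice: T4=2, T10=3, T13=1, T2=6, T1=5, T5=4, T3=4. No two conflicting transmitters share a frequency.

6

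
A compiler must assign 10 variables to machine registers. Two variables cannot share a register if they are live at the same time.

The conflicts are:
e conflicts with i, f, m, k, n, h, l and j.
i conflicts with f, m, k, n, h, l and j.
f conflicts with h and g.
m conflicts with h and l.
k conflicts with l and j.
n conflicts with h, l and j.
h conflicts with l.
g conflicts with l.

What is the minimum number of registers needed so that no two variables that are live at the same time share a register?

e, i, m, h, l are mutually in conflict, so at least 5 registers are needed.
5 registers suffice: register 1 → {e, g}; register 2 → {i}; register 3 → {f, l, j}; register 4 → {k, h}; register 5 → {m, n}. No two conflicting variables share a register.

5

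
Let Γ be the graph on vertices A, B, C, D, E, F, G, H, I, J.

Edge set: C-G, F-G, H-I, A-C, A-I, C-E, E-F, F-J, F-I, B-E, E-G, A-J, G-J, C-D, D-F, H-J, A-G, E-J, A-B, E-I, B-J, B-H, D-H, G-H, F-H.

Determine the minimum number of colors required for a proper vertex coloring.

4

F, G, H, J are pairwise adjacent (a clique of size 4), so at least 4 colors are needed.
One proper 4-coloring: A=1, B=3, C=2, D=4, E=1, F=3, G=4, H=1, I=2, J=2. No two adjacent vertices share a color.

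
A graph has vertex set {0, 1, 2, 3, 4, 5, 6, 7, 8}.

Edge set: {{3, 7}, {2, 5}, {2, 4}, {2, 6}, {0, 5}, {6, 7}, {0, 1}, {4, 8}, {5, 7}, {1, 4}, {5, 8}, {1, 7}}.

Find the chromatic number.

The cycle 1-4-2-5-0-1 has odd length 5, so it cannot be 2-colored; at least 3 colors are needed.
3 colors suffice: color a → {1, 3, 5, 6}; color b → {0, 2, 7, 8}; color c → {4}. Every edge joins two different colors.

3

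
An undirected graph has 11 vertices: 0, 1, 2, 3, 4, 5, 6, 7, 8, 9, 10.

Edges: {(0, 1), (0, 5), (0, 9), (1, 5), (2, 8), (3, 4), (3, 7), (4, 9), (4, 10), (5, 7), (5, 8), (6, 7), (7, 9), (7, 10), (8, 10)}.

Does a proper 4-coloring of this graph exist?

Yes

The chromatic number is 3. 0, 1, 5 are mutually adjacent, so at least 3 colors are needed.
A valid assignment using 3 colors: 0=red, 1=green, 2=blue, 3=blue, 4=red, 5=blue, 6=blue, 7=red, 8=red, 9=blue, 10=blue.
Since 4 ≥ 3, a proper 4-coloring certainly exists.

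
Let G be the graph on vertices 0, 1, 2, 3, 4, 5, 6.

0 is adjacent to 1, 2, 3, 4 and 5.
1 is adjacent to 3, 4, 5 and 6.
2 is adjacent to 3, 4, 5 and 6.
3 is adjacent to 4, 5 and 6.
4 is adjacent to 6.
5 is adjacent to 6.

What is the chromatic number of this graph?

2, 3, 5, 6 form a clique, so at least 4 colors are needed.
One proper 4-coloring: 0=d, 1=c, 2=c, 3=a, 4=b, 5=b, 6=d. No two adjacent vertices share a color.

4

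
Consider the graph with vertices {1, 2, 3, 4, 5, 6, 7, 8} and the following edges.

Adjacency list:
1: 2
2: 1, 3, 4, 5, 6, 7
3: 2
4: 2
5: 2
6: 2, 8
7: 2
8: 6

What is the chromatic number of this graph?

2 and 4 are adjacent, so at least 2 colors are needed.
2 colors suffice: 1=blue, 2=red, 3=blue, 4=blue, 5=blue, 6=blue, 7=blue, 8=red. Every edge joins two different colors.

2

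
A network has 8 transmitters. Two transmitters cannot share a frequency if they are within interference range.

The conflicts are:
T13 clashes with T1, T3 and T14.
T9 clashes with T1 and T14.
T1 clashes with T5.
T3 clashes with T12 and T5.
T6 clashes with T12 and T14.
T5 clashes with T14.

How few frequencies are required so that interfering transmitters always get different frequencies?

3

The cycle T3-T13-T14-T6-T12-T3 has odd length 5, so it cannot be 2-colored; at least 3 frequencies are needed.
3 frequencies suffice: frequency 1 → {T1, T3, T14}; frequency 2 → {T13, T9, T12, T5}; frequency 3 → {T6}. Each listed conflict is separated.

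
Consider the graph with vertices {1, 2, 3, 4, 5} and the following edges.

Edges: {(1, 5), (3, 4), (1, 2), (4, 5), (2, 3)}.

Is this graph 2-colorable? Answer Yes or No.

The cycle 3-2-1-5-4-3 has odd length 5, so it cannot be 2-colored; at least 3 colors are needed.
So 2 colors are not enough.

No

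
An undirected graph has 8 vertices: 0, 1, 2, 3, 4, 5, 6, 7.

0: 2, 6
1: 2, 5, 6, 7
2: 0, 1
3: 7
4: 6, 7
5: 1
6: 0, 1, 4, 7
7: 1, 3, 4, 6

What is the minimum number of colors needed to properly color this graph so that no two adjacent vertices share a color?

1, 6, 7 form a triangle, so at least 3 colors are needed.
3 colors suffice: 0=a, 1=a, 2=b, 3=a, 4=a, 5=b, 6=b, 7=c. No two adjacent vertices share a color.

3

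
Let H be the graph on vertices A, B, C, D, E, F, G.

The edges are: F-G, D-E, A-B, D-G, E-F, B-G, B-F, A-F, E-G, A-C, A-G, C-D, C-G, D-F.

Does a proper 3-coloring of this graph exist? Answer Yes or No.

D, E, F, G are pairwise adjacent (a clique of size 4), so at least 4 colors are needed.
So 3 colors are not enough.

No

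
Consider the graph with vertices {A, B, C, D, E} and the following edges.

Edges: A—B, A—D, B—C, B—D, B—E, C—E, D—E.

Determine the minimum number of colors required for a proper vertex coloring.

B, D, E are pairwise adjacent, so at least 3 colors are needed.
A valid assignment using 3 colors: A=2, B=1, C=3, D=3, E=2. Each edge has distinct colors on its endpoints.

3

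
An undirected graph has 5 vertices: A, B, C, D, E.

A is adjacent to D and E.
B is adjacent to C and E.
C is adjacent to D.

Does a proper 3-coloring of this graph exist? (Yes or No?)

The chromatic number is 3. The cycle A-D-C-B-E-A has odd length 5, so it cannot be 2-colored; at least 3 colors are needed.
3 colors suffice: color red → {A, C}; color blue → {D, E}; color green → {B}.
That is already a proper 3-coloring.

Yes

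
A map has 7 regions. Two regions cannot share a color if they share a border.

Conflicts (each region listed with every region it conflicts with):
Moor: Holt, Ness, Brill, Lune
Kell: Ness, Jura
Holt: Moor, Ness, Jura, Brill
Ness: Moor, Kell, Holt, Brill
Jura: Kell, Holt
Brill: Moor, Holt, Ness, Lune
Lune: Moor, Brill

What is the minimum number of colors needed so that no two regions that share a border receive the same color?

Moor, Holt, Ness, Brill all conflict with each other, so at least 4 colors are needed.
4 colors suffice: color 1 → {Ness, Jura, Lune}; color 2 → {Kell, Holt}; color 3 → {Moor}; color 4 → {Brill}. No two conflicting regions share a color.

4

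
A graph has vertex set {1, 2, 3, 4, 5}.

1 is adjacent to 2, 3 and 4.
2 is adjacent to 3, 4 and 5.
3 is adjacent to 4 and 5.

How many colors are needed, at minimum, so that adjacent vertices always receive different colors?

1, 2, 3, 4 are mutually adjacent (a clique of size 4), so at least 4 colors are needed.
4 colors suffice: color a → {2}; color b → {3}; color c → {1, 5}; color d → {4}. Every edge joins two different colors.

4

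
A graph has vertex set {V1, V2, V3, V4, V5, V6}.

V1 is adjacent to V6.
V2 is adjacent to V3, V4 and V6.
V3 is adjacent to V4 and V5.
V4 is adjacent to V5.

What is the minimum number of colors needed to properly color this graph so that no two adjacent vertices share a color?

V3, V4, V5 form a triangle, so at least 3 colors are needed.
3 colors suffice: V1=blue, V2=blue, V3=red, V4=green, V5=blue, V6=red. Each edge has distinct colors on its endpoints.

3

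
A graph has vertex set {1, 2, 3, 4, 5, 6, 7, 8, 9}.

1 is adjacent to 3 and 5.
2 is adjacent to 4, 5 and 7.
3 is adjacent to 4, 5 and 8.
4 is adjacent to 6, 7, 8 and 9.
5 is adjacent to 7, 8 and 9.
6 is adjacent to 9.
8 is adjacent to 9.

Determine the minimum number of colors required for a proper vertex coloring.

3, 4, 8 are pairwise adjacent, so at least 3 colors are needed.
3 colors suffice: color a → {4, 5}; color b → {2, 3, 9}; color c → {1, 6, 7, 8}. Each edge has distinct colors on its endpoints.

3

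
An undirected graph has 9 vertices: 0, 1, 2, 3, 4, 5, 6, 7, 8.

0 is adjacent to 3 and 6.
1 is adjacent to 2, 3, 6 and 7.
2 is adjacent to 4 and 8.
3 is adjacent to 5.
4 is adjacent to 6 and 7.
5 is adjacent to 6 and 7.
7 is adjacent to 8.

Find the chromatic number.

1 and 7 are adjacent, so at least 2 colors are needed.
2 colors suffice: 0=a, 1=a, 2=b, 3=b, 4=a, 5=a, 6=b, 7=b, 8=a. No two adjacent vertices share a color.

2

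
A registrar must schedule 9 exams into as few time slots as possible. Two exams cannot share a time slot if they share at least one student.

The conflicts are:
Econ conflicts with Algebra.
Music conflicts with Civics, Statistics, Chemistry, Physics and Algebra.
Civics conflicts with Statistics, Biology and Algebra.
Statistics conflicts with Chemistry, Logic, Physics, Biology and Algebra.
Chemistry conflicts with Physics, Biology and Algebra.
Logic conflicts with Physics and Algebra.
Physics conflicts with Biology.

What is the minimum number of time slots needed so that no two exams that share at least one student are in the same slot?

Statistics, Chemistry, Physics, Biology all conflict with each other, so at least 4 time slots are needed.
4 time slots suffice: time slot 1 → {Econ, Statistics}; time slot 2 → {Physics, Algebra}; time slot 3 → {Music, Logic, Biology}; time slot 4 → {Civics, Chemistry}. Each listed conflict is separated.

4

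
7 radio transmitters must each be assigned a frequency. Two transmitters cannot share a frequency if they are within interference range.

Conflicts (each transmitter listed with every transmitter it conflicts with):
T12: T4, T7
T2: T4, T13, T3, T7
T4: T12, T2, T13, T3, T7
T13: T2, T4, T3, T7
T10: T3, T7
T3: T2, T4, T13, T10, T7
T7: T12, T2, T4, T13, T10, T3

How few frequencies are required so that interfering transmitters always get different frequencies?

5

T2, T4, T13, T3, T7 pairwise conflict, so at least 5 frequencies are needed.
5 frequencies suffice: frequency 1 → {T7}; frequency 2 → {T4, T10}; frequency 3 → {T12, T3}; frequency 4 → {T13}; frequency 5 → {T2}. Every pair that conflicts lands in different frequencies.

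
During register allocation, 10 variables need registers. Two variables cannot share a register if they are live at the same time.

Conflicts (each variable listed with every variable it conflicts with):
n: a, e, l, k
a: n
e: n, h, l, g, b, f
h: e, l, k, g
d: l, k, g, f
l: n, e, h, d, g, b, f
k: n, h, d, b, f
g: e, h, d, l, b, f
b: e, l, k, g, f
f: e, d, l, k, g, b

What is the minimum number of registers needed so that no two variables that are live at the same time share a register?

e, l, g, b, f pairwise conflict, so at least 5 registers are needed.
5 registers suffice: register 1 → {a, l, k}; register 2 → {n, g}; register 3 → {h, f}; register 4 → {e, d}; register 5 → {b}. Each listed conflict is separated.

5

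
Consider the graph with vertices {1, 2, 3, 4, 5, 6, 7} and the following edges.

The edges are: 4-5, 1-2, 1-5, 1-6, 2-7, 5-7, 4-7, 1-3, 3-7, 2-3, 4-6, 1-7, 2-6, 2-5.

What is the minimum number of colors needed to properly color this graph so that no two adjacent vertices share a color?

1, 2, 5, 7 are mutually adjacent (a clique of size 4), so at least 4 colors are needed.
4 colors suffice: color red → {6, 7}; color blue → {1, 4}; color green → {2}; color yellow → {3, 5}. No two adjacent vertices share a color.

4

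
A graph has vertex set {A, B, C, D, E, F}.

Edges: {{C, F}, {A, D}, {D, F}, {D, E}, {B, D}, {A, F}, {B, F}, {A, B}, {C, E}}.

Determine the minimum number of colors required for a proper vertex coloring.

4

A, B, D, F form a clique, so at least 4 colors are needed.
4 colors suffice: A=green, B=yellow, C=blue, D=blue, E=red, F=red. Each edge has distinct colors on its endpoints.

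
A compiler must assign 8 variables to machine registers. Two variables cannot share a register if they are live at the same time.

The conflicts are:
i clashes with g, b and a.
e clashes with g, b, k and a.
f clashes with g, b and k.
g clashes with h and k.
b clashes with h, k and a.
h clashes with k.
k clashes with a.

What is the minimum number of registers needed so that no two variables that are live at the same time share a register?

e, b, k, a all conflict with each other, so at least 4 registers are needed.
4 registers suffice: i=2, e=3, f=3, g=1, b=1, h=3, k=2, a=4. No two conflicting variables share a register.

4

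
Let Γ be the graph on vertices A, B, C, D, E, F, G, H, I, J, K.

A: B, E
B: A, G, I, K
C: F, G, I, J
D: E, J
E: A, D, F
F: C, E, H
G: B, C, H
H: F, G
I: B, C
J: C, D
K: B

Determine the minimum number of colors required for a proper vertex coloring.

The cycle C-F-E-D-J-C has odd length 5, so it cannot be 2-colored; at least 3 colors are needed.
3 colors suffice: color 1 → {B, C, E, H}; color 2 → {A, F, G, I, J, K}; color 3 → {D}. No two adjacent vertices share a color.

3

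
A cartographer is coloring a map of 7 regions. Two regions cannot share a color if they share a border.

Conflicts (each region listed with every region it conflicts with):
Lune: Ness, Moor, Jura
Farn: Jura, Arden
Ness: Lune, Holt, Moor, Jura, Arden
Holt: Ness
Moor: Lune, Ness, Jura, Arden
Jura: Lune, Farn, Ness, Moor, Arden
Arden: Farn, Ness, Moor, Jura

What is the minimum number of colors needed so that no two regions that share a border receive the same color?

4

Lune, Ness, Moor, Jura pairwise conflict, so at least 4 colors are needed.
4 colors suffice: color 1 → {Holt, Jura}; color 2 → {Farn, Ness}; color 3 → {Moor}; color 4 → {Lune, Arden}. Each listed conflict is separated.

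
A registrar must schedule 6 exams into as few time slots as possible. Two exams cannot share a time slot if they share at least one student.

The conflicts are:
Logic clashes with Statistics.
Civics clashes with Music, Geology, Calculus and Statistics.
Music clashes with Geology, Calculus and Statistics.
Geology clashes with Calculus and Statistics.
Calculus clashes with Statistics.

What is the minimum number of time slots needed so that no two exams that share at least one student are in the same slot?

5

Civics, Music, Geology, Calculus, Statistics pairwise conflict, so at least 5 time slots are needed.
A valid assignment using 5 time slots: Logic=2, Civics=2, Music=4, Geology=3, Calculus=5, Statistics=1. No two conflicting exams share a time slot.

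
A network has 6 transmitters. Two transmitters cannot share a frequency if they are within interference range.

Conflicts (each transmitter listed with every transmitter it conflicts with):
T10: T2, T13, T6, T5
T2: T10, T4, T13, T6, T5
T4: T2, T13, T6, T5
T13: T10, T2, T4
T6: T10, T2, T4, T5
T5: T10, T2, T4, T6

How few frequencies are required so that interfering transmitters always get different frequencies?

T10, T2, T6, T5 are mutually in conflict, so at least 4 frequencies are needed.
4 frequencies suffice: T10=3, T2=1, T4=3, T13=2, T6=2, T5=4. Every pair that conflicts lands in different frequencies.

4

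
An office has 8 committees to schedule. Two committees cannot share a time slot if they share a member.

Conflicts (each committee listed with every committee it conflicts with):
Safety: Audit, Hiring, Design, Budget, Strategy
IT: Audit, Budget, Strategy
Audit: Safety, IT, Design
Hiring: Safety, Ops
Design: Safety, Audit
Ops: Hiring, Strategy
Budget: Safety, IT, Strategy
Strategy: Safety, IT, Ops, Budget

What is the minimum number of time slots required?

3

Safety, Audit, Design pairwise conflict, so at least 3 time slots are needed.
3 time slots suffice: Safety=1, IT=1, Audit=2, Hiring=2, Design=3, Ops=1, Budget=3, Strategy=2. Every pair that conflicts lands in different time slots.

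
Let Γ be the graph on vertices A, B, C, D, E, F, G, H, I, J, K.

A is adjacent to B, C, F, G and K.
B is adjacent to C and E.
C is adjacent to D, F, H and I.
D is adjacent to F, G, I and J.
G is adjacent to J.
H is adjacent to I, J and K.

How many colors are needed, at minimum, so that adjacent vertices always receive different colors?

D, G, J are mutually adjacent, so at least 3 colors are needed.
3 colors suffice: color 1 → {C, E, J, K}; color 2 → {A, D, H}; color 3 → {B, F, G, I}. No two adjacent vertices share a color.

3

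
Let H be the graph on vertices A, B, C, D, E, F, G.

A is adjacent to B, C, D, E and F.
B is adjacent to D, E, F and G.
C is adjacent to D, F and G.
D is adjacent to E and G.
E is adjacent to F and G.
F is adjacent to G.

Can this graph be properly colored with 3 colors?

No

A, B, D, E form a clique, so at least 4 colors are needed.
So 3 colors are not enough.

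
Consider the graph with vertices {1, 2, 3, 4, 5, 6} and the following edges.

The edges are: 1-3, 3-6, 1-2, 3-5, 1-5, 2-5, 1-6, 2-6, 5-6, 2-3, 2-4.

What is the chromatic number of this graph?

5

1, 2, 3, 5, 6 are pairwise adjacent (a clique of size 5), so at least 5 colors are needed.
A valid assignment using 5 colors: 1=b, 2=a, 3=c, 4=b, 5=e, 6=d. No two adjacent vertices share a color.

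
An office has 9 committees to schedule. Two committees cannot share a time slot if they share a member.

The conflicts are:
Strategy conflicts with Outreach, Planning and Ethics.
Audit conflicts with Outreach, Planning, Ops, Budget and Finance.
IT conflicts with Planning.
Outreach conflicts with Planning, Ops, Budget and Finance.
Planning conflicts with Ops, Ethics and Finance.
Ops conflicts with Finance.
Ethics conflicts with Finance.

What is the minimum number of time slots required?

Audit, Outreach, Planning, Ops, Finance pairwise conflict, so at least 5 time slots are needed.
5 time slots suffice: time slot 1 → {Planning, Budget}; time slot 2 → {IT, Outreach, Ethics}; time slot 3 → {Strategy, Finance}; time slot 4 → {Audit}; time slot 5 → {Ops}. Each listed conflict is separated.

5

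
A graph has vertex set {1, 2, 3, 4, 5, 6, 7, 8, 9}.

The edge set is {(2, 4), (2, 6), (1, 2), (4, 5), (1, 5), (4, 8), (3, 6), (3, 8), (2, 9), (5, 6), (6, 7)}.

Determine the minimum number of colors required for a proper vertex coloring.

3

The cycle 8-3-6-2-4-8 has odd length 5, so it cannot be 2-colored; at least 3 colors are needed.
3 colors suffice: 1=a, 2=b, 3=b, 4=a, 5=b, 6=a, 7=b, 8=c, 9=a. No two adjacent vertices share a color.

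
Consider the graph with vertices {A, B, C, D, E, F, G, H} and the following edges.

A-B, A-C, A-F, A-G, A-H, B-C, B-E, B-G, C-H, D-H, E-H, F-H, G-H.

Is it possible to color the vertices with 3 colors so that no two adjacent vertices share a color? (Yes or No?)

The chromatic number is 3. A, B, C are mutually adjacent, so at least 3 colors are needed.
A valid assignment using 3 colors: A=2, B=1, C=3, D=2, E=2, F=3, G=3, H=1.
That is already a proper 3-coloring.

Yes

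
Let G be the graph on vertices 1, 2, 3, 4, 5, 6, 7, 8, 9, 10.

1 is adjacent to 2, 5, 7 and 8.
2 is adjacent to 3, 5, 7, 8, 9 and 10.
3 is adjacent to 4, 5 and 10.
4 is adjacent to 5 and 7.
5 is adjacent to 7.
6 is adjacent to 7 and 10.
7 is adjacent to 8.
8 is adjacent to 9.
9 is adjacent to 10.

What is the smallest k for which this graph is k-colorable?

1, 2, 7, 8 are mutually adjacent (a clique of size 4), so at least 4 colors are needed.
4 colors suffice: color red → {2, 4, 6}; color blue → {3, 7, 9}; color green → {5, 8, 10}; color yellow → {1}. Each edge has distinct colors on its endpoints.

4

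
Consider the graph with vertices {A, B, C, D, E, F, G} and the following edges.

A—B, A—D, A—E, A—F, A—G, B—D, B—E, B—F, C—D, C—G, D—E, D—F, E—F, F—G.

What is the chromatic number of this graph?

5

A, B, D, E, F form a clique, so at least 5 colors are needed.
5 colors suffice: color 1 → {A, C}; color 2 → {F}; color 3 → {D, G}; color 4 → {E}; color 5 → {B}. No two adjacent vertices share a color.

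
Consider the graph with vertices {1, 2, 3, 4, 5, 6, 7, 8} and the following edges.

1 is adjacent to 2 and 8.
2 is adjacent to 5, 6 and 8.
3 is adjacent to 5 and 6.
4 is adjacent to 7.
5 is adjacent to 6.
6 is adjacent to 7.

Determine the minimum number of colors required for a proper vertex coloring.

3

3, 5, 6 are pairwise adjacent, so at least 3 colors are needed.
3 colors suffice: color red → {4, 6, 8}; color blue → {2, 3, 7}; color green → {1, 5}. Each edge has distinct colors on its endpoints.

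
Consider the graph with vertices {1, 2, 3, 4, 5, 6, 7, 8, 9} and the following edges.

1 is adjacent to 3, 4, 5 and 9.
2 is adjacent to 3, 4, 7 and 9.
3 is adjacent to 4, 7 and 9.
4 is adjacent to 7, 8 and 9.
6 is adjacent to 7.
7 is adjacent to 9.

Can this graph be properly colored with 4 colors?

No

2, 3, 4, 7, 9 form a clique, so at least 5 colors are needed.
So 4 colors are not enough.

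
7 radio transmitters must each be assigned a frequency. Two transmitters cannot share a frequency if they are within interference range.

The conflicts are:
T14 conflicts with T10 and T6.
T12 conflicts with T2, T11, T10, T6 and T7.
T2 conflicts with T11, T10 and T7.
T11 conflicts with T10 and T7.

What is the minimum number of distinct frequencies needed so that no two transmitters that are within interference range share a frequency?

T12, T2, T11, T10 are mutually in conflict, so at least 4 frequencies are needed.
Using 4 frequencies: T14=1, T12=1, T2=4, T11=3, T10=2, T6=2, T7=2. Every pair that conflicts lands in different frequencies.

4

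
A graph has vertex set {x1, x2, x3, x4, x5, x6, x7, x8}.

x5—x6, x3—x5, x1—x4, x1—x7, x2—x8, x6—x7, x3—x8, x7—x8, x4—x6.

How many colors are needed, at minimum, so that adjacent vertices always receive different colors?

3

The cycle x8-x3-x5-x6-x7-x8 has odd length 5, so it cannot be 2-colored; at least 3 colors are needed.
3 colors suffice: x1=red, x2=blue, x3=green, x4=blue, x5=blue, x6=red, x7=blue, x8=red. Each edge has distinct colors on its endpoints.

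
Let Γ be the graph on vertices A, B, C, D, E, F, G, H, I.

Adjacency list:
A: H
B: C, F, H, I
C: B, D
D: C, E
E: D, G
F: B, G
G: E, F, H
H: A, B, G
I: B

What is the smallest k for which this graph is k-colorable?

2

C and D are adjacent, so at least 2 colors are needed.
2 colors suffice: color red → {A, B, D, G}; color blue → {C, E, F, H, I}. No two adjacent vertices share a color.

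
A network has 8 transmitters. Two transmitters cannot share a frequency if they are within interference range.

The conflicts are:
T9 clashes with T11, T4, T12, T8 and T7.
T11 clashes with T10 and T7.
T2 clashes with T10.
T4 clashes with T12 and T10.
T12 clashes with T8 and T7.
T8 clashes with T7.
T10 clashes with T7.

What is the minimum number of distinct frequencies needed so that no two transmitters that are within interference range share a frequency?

4

T9, T12, T8, T7 all conflict with each other, so at least 4 frequencies are needed.
4 frequencies suffice: frequency 1 → {T2, T4, T7}; frequency 2 → {T9, T10}; frequency 3 → {T11, T12}; frequency 4 → {T8}. No two conflicting transmitters share a frequency.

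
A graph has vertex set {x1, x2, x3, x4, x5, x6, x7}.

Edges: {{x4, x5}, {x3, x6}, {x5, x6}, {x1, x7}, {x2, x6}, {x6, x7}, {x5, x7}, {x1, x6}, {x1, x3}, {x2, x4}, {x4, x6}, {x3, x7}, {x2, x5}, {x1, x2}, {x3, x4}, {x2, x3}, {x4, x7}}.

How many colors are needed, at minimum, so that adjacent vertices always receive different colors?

4

x2, x3, x4, x6 form a clique, so at least 4 colors are needed.
4 colors suffice: x1=4, x2=3, x3=2, x4=4, x5=2, x6=1, x7=3. Every edge joins two different colors.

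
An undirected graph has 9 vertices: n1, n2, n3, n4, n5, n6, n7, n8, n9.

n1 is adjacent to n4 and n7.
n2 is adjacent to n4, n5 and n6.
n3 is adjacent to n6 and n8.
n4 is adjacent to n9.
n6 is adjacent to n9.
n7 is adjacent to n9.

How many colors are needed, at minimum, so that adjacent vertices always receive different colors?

2

n3 and n6 are adjacent, so at least 2 colors are needed.
2 colors suffice: color 1 → {n1, n2, n3, n9}; color 2 → {n4, n5, n6, n7, n8}. Each edge has distinct colors on its endpoints.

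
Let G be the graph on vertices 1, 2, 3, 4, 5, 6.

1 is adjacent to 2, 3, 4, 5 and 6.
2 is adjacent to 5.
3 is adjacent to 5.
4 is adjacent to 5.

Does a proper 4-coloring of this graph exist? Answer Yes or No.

Yes

The chromatic number is 3. 1, 3, 5 are pairwise adjacent, so at least 3 colors are needed.
3 colors suffice: color a → {1}; color b → {5, 6}; color c → {2, 3, 4}.
Since 4 ≥ 3, a proper 4-coloring certainly exists.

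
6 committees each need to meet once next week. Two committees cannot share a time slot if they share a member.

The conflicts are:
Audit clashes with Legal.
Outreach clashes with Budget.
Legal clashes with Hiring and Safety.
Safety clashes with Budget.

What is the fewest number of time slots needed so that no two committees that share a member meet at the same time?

Legal and Hiring conflict, so at least 2 time slots are needed.
A valid assignment using 2 time slots: Audit=2, Outreach=2, Legal=1, Hiring=2, Safety=2, Budget=1. Every pair that conflicts lands in different time slots.

2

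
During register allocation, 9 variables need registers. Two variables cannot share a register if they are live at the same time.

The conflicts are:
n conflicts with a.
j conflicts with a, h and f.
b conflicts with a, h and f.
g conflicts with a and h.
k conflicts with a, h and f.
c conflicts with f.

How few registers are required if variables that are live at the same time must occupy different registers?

j and f conflict, so at least 2 registers are needed.
A valid assignment using 2 registers: n=2, j=2, b=2, g=2, k=2, c=2, a=1, h=1, f=1. Each listed conflict is separated.

2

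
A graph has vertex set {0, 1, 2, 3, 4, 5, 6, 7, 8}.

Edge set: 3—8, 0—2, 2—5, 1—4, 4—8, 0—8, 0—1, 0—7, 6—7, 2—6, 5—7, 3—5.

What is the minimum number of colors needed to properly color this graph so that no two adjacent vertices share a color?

The cycle 2-5-3-8-0-2 has odd length 5, so it cannot be 2-colored; at least 3 colors are needed.
A valid assignment using 3 colors: 0=red, 1=blue, 2=blue, 3=green, 4=red, 5=red, 6=red, 7=blue, 8=blue. No two adjacent vertices share a color.

3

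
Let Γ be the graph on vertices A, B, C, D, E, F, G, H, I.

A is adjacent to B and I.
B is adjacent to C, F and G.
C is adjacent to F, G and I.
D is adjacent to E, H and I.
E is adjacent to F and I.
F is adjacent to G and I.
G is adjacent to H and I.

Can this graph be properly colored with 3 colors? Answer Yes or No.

No

B, C, F, G form a clique, so at least 4 colors are needed.
So 3 colors are not enough.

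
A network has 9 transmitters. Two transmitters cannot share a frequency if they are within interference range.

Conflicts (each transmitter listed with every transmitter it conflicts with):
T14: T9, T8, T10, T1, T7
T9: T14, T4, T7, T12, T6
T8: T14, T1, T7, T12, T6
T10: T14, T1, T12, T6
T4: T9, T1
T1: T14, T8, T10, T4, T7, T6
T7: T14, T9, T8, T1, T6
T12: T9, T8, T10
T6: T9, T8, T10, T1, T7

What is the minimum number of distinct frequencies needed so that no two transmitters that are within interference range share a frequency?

T8, T1, T7, T6 pairwise conflict, so at least 4 frequencies are needed.
4 frequencies suffice: frequency 1 → {T9, T1}; frequency 2 → {T8, T10, T4}; frequency 3 → {T14, T12, T6}; frequency 4 → {T7}. Each listed conflict is separated.

4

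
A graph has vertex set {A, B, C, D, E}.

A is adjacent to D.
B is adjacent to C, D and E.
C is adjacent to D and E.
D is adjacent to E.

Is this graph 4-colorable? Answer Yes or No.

Yes

The chromatic number is 4. B, C, D, E are mutually adjacent (a clique of size 4), so at least 4 colors are needed.
4 colors suffice: color 1 → {D}; color 2 → {A, C}; color 3 → {E}; color 4 → {B}.
That is already a proper 4-coloring.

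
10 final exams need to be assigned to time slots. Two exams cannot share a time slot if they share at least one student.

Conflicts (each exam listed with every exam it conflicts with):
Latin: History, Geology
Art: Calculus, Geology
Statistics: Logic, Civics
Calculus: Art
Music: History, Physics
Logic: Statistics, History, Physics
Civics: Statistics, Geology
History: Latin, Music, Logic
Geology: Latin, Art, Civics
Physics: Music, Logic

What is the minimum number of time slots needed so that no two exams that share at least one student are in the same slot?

2

Art and Calculus conflict, so at least 2 time slots are needed.
Using 2 time slots: Latin=2, Art=2, Statistics=1, Calculus=1, Music=2, Logic=2, Civics=2, History=1, Geology=1, Physics=1. Every pair that conflicts lands in different time slots.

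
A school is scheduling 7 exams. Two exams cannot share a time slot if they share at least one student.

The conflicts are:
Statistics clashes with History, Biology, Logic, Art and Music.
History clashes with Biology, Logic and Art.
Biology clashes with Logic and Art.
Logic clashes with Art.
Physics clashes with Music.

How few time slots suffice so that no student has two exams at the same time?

5

Statistics, History, Biology, Logic, Art all conflict with each other, so at least 5 time slots are needed.
5 time slots suffice: time slot 1 → {Statistics, Physics}; time slot 2 → {Logic, Music}; time slot 3 → {History}; time slot 4 → {Art}; time slot 5 → {Biology}. Every pair that conflicts lands in different time slots.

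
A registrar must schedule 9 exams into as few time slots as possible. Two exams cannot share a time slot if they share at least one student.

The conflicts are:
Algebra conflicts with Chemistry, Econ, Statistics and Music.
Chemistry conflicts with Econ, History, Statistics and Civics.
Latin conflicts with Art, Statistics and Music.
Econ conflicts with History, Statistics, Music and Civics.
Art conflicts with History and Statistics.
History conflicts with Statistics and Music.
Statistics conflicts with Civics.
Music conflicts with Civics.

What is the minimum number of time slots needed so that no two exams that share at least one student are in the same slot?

4

Algebra, Chemistry, Econ, Statistics all conflict with each other, so at least 4 time slots are needed.
Using 4 time slots: Algebra=4, Chemistry=3, Latin=2, Econ=2, Art=3, History=4, Statistics=1, Music=1, Civics=4. Each listed conflict is separated.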